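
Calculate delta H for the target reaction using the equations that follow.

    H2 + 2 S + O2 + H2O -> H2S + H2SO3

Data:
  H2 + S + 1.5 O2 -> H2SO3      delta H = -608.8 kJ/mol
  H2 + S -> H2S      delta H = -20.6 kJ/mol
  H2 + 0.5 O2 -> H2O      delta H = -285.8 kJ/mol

equation 1 as written (H2SO3 already on the product side): -608.8 kJ/mol
equation 2 as written (H2S already on the product side): -20.6 kJ/mol
equation 3 reversed (reverse to put H2O on the reactant side): +285.8 kJ/mol
delta H = (-608.8) + (-20.6) + (+285.8) = -343.6 kJ/mol

delta H = -343.6 kJ/mol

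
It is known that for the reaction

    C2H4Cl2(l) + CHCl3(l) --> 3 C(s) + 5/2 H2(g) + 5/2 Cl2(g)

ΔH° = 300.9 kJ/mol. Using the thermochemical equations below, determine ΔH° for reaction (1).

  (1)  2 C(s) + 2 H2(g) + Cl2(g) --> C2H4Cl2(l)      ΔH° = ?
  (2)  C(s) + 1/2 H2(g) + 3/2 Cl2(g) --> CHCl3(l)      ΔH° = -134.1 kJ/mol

ΔH° = -166.8 kJ/mol

(1) reversed: contributes −x
(2) reversed: +134.1 kJ/mol
+300.9 = (+134.1) − x
x = (+300.9 − (+134.1)) / (-1) = -166.8 kJ/mol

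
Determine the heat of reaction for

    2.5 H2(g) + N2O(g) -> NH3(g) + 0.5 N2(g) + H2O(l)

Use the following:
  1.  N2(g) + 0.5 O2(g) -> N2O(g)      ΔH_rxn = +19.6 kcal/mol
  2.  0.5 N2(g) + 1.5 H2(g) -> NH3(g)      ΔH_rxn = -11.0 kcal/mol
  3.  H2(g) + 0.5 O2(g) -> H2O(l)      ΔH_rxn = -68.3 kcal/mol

ΔH_rxn = -98.9 kcal/mol

eq. 1 reversed (N2O(g) must end up as a reactant): -19.6 kcal/mol
eq. 2 as written (NH3(g) already on the product side): -11.0 kcal/mol
eq. 3 as written (H2O(l) already on the product side): -68.3 kcal/mol
Summing the manipulated equations, ΔH_rxn = (-19.6) + (-11.0) + (-68.3) = -98.9 kcal/mol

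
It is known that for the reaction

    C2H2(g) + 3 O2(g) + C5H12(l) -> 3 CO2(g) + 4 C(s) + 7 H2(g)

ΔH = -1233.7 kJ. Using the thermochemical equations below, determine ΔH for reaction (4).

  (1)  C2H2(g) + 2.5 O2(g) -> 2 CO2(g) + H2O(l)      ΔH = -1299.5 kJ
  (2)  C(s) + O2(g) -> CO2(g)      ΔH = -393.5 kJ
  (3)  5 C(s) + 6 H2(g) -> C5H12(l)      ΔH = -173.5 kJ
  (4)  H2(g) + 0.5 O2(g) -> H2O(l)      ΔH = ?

ΔH = -285.8 kJ

(1) as written: -1299.5 kJ
(2) as written: -393.5 kJ
(3) reversed: +173.5 kJ
(4) reversed: contributes −x
-1233.7 = (-1299.5) + (-393.5) + (+173.5) − x
x = (-1233.7 − (-1519.5)) / (-1) = -285.8 kJ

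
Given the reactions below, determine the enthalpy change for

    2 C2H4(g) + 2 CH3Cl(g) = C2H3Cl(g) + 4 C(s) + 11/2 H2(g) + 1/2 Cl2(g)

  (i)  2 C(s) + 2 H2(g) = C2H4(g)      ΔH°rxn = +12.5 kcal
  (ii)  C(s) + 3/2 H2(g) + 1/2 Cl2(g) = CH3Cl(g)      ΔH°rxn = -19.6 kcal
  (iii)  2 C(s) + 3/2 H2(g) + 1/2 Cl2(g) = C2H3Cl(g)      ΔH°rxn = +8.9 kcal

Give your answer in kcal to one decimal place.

(i) reversed and × 2 (C2H4(g) must end up as a reactant; ×2 to match 2 C2H4(g) in the target): (-2)·(+12.5) = -25.0 kcal
(ii) reversed and × 2 (reverse to put CH3Cl(g) on the reactant side; ×2 to match 2 CH3Cl(g) in the target): (-2)·(-19.6) = +39.2 kcal
(iii) as written (C2H3Cl(g) already on the product side): +8.9 kcal
Since enthalpy is a state function, ΔH°rxn = (-25.0) + (+39.2) + (+8.9) = 23.1 kcal

ΔH°rxn = 23.1 kcal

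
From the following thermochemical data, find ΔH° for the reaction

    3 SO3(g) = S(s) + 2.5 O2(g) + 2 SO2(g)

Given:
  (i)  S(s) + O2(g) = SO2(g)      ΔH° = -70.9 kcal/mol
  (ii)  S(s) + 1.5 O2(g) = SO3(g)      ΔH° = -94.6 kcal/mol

(i) × 2 (scale by 2 for the 2 SO2(g)): (2)·(-70.9) = -141.8 kcal/mol
(ii) reversed and × 3 (reverse to put SO3(g) on the reactant side; scale by 3 for the 3 SO3(g)): (-3)·(-94.6) = +283.8 kcal/mol
Since enthalpy is a state function, ΔH° = (2)·(-70.9) + (-3)·(-94.6) = 142.0 kcal/mol

ΔH° = 142.0 kcal/mol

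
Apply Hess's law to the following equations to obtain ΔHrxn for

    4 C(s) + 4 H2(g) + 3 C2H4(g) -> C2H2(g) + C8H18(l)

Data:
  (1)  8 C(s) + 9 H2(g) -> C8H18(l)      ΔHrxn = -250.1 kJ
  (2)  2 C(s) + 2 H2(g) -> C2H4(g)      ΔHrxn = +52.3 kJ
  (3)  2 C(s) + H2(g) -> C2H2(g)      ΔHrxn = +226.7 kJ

ΔHrxn = -180.3 kJ

(1) as written (C8H18(l) already on the product side): -250.1 kJ
(2) reversed and × 3 (C2H4(g) must end up as a reactant; ×3 to match 3 C2H4(g) in the target): (-3)·(+52.3) = -156.9 kJ
(3) as written (C2H2(g) already on the product side): +226.7 kJ
Summing the manipulated equations, ΔHrxn = (-250.1) + (-156.9) + (+226.7) = -180.3 kJ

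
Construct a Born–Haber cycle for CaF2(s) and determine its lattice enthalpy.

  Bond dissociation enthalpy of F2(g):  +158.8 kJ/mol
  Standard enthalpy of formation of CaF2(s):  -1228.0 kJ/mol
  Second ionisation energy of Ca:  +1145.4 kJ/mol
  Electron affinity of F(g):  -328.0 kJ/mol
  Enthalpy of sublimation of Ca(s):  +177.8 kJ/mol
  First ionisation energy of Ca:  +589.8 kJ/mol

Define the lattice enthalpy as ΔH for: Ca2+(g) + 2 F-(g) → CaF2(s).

ΔHf° = 1·ΔHsub + 1·(ΣIE) + 1·D(F2) + 2·EA + U
-1228.0 = 1·(+177.8) + 1·(+1735.2) + 1·(+158.8) + 2·(-328.0) + U
U = -1228.0 − (+1415.8) = -2643.8 kJ/mol

U = -2643.8 kJ/mol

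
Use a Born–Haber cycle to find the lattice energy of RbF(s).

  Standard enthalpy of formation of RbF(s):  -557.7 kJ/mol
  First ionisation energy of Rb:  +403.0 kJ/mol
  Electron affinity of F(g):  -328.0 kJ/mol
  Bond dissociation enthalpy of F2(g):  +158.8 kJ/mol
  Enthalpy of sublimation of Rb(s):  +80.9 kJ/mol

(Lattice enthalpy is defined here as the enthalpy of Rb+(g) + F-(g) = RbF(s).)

ΔHf° = 1·ΔHsub + 1·(ΣIE) + 1/2·D(F2) + 1·EA + U
-557.7 = 1·(+80.9) + 1·(+403.0) + 1/2·(+158.8) + 1·(-328.0) + U
U = -557.7 − (+235.3) = -793.0 kJ/mol

U = -793.0 kJ/mol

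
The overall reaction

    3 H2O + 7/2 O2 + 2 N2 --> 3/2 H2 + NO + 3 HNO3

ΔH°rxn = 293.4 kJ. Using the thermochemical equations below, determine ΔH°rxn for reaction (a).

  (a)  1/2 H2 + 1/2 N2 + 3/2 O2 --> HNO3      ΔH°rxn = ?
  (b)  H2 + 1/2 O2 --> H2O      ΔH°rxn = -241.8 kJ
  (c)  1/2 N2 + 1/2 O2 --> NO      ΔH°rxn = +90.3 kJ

ΔH°rxn = -174.1 kJ

(a) × 3: contributes 3·x
(b) reversed and × 3: (-3)·(-241.8) = +725.4 kJ
(c) as written: +90.3 kJ
+293.4 = (+725.4) + (+90.3) + 3·x
x = (+293.4 − (+815.7)) / (3) = -174.1 kJ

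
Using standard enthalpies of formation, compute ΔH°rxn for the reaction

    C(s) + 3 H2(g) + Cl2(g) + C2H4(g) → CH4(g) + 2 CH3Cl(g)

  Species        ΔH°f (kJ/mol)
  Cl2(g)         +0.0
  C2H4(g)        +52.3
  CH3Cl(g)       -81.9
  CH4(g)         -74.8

ΔH°rxn = -290.9 kJ/mol

Products: 1·(-74.8) + 2·(-81.9) = -238.6
Reactants: 1·(+0.0) + 3·(+0.0) + 1·(+0.0) + 1·(+52.3) = +52.3
ΔH°rxn = (-238.6) − (+52.3) = -290.9 kJ/mol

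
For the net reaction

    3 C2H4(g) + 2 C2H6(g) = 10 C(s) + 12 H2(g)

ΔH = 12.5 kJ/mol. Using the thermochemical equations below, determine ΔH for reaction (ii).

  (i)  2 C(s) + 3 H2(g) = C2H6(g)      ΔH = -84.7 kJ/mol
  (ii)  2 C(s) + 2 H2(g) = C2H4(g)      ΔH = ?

ΔH = 52.3 kJ/mol

(i) reversed and × 2 (reverse to put C2H6(g) on the reactant side; ×2 to match 2 C2H6(g) in the target): (-2)·(-84.7) = +169.4 kJ/mol
(ii) reversed and × 3 (C2H4(g) must end up as a reactant; ×3 to match 3 C2H4(g) in the target): contributes −3·x
+12.5 = (+169.4) − 3·x
x = (+12.5 − (+169.4)) / (-3) = 52.3 kJ/mol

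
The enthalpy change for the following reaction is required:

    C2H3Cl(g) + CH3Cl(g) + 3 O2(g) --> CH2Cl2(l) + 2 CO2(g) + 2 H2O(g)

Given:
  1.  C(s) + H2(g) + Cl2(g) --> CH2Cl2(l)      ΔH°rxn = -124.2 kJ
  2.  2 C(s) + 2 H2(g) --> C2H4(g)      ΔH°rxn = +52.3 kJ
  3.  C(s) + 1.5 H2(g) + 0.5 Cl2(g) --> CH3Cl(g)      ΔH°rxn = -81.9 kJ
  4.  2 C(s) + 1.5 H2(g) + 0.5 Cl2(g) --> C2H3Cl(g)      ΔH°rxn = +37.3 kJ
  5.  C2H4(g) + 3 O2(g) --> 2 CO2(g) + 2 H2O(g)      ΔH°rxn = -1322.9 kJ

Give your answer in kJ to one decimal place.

eq. 1 as written (CH2Cl2(l) already on the product side): -124.2 kJ
eq. 2 as written: +52.3 kJ
eq. 3 reversed (reverse to put CH3Cl(g) on the reactant side): +81.9 kJ
eq. 4 reversed (reverse to put C2H3Cl(g) on the reactant side): -37.3 kJ
eq. 5 as written (CO2(g) already on the product side): -1322.9 kJ
Since enthalpy is a state function, ΔH°rxn = (1)·(-124.2) + (1)·(+52.3) + (-1)·(-81.9) + (-1)·(+37.3) + (1)·(-1322.9) = -1350.2 kJ

ΔH°rxn = -1350.2 kJ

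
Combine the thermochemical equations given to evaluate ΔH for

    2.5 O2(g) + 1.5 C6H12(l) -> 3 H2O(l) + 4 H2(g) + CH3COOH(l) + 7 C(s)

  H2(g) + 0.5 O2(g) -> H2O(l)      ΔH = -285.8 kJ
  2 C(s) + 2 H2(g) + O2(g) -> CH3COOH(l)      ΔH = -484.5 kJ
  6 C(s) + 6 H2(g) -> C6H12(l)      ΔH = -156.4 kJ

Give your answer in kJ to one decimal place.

equation 1 × 3: (3)·(-285.8) = -857.4 kJ
equation 2 as written: -484.5 kJ
equation 3 reversed and × 3/2: (-3/2)·(-156.4) = +234.6 kJ
Combining the equations, ΔH = (-857.4) + (-484.5) + (+234.6) = -1107.3 kJ

ΔH = -1107.3 kJ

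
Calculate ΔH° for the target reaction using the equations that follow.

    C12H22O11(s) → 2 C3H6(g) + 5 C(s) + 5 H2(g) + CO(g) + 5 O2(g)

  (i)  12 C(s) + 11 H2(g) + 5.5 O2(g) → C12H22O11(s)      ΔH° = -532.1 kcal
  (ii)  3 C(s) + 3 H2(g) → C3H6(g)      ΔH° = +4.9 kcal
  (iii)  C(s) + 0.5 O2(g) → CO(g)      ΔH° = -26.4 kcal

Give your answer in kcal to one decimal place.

ΔH° = 515.5 kcal

(i) reversed (C12H22O11(s) must end up as a reactant): +532.1 kcal
(ii) × 2 (×2 to match 2 C3H6(g) in the target): (2)·(+4.9) = +9.8 kcal
(iii) as written (CO(g) already on the product side): -26.4 kcal
ΔH° = (+532.1) + (+9.8) + (-26.4) = 515.5 kcal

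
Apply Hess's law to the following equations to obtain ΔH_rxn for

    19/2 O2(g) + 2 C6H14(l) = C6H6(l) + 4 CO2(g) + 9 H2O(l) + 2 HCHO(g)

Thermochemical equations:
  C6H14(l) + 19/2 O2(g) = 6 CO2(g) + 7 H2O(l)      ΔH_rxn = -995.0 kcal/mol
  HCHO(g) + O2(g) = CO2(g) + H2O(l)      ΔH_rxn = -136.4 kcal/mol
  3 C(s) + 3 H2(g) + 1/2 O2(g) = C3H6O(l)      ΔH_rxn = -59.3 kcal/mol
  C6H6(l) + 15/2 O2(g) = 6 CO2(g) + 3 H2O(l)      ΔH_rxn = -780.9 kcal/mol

equation 1 × 2 (scale by 2 for the 2 C6H14(l)): (2)·(-995.0) = -1990.0 kcal/mol
equation 2 reversed and × 2 (HCHO(g) must end up as a product; scale by 2 for the 2 HCHO(g)): (-2)·(-136.4) = +272.8 kcal/mol
equation 3: not needed (H2(g) appears nowhere else).
equation 4 reversed (C6H6(l) must end up as a product): +780.9 kcal/mol
ΔH_rxn = (2)·(-995.0) + (-2)·(-136.4) + (-1)·(-780.9) = -936.3 kcal/mol

ΔH_rxn = -936.3 kcal/mol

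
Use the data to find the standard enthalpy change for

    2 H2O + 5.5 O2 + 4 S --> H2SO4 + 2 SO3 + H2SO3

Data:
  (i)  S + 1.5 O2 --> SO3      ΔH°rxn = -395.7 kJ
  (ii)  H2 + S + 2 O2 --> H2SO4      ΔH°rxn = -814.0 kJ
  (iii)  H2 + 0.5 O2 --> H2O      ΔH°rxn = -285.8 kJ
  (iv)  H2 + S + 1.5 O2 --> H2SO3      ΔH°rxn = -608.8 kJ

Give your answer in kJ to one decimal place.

ΔH°rxn = -1642.6 kJ

(i) × 2: (2)·(-395.7) = -791.4 kJ
(ii) as written: -814.0 kJ
(iii) reversed and × 2: (-2)·(-285.8) = +571.6 kJ
(iv) as written: -608.8 kJ
By Hess's law, ΔH°rxn = (2)·(-395.7) + (1)·(-814.0) + (-2)·(-285.8) + (1)·(-608.8) = -1642.6 kJ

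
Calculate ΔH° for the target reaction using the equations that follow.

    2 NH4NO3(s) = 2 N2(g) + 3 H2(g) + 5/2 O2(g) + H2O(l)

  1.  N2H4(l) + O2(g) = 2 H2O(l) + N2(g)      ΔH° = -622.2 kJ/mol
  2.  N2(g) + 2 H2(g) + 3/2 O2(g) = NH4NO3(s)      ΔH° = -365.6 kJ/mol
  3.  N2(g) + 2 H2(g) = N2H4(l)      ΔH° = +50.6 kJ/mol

ΔH° = 445.4 kJ/mol

eq. 1 × 1/2: (1/2)·(-622.2) = -311.1 kJ/mol
eq. 2 reversed and × 2: (-2)·(-365.6) = +731.2 kJ/mol
eq. 3 × 1/2: (1/2)·(+50.6) = +25.3 kJ/mol
Since enthalpy is a state function, ΔH° = (1/2)·(-622.2) + (-2)·(-365.6) + (1/2)·(+50.6) = 445.4 kJ/mol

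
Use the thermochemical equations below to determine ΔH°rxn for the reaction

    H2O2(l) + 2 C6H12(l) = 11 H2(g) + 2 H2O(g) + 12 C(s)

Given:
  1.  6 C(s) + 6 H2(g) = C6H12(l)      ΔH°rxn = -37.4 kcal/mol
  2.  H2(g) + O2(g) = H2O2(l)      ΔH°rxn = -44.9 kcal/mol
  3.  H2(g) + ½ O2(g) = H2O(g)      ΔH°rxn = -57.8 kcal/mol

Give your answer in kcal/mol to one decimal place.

ΔH°rxn = 4.1 kcal/mol

eq. 1 reversed and × 2 (C6H12(l) must end up as a reactant; scale by 2 for the 2 C6H12(l)): (-2)·(-37.4) = +74.8 kcal/mol
eq. 2 reversed (reverse to put H2O2(l) on the reactant side): +44.9 kcal/mol
eq. 3 × 2 (×2 to match 2 H2O(g) in the target): (2)·(-57.8) = -115.6 kcal/mol
ΔH°rxn = (+74.8) + (+44.9) + (-115.6) = 4.1 kcal/mol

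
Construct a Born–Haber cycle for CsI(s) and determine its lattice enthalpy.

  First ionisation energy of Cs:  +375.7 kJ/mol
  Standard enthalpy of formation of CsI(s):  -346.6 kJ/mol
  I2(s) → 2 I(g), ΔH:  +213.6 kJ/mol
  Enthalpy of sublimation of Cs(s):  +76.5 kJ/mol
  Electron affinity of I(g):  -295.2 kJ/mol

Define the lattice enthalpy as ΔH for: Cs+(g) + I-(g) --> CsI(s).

U = -610.4 kJ/mol

ΔHf° = 1·ΔHsub + 1·(ΣIE) + 1/2·D(I2) + 1·EA + U
-346.6 = 1·(+76.5) + 1·(+375.7) + 1/2·(+213.6) + 1·(-295.2) + U
U = -346.6 − (+263.8) = -610.4 kJ/mol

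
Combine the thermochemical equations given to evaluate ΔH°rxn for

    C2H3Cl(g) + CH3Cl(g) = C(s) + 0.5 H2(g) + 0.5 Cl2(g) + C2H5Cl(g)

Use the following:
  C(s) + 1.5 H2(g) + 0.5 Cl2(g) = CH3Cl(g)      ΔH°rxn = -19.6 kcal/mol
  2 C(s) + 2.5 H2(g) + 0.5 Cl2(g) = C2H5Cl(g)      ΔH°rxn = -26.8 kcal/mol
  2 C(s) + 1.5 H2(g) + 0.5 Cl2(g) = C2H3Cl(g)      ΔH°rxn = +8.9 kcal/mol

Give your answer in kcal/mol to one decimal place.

equation 1 reversed: +19.6 kcal/mol
equation 2 as written: -26.8 kcal/mol
equation 3 reversed: -8.9 kcal/mol
Since enthalpy is a state function, ΔH°rxn = (-1)·(-19.6) + (1)·(-26.8) + (-1)·(+8.9) = -16.1 kcal/mol

ΔH°rxn = -16.1 kcal/mol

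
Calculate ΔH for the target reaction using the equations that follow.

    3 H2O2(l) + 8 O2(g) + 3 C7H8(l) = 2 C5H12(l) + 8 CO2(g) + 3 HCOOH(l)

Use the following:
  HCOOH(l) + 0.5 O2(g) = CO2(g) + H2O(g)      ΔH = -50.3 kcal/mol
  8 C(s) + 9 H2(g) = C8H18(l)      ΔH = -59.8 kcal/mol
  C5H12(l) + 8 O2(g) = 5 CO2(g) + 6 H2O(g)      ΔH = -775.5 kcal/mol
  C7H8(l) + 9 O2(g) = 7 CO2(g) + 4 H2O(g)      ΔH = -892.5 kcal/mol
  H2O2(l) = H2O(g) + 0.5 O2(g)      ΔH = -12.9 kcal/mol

equation 1 reversed and × 3: (-3)·(-50.3) = +150.9 kcal/mol
equation 2: not needed.
equation 3 reversed and × 2: (-2)·(-775.5) = +1551.0 kcal/mol
equation 4 × 3: (3)·(-892.5) = -2677.5 kcal/mol
equation 5 × 3: (3)·(-12.9) = -38.7 kcal/mol
By Hess's law, ΔH = (-3)·(-50.3) + (-2)·(-775.5) + (3)·(-892.5) + (3)·(-12.9) = -1014.3 kcal/mol

ΔH = -1014.3 kcal/mol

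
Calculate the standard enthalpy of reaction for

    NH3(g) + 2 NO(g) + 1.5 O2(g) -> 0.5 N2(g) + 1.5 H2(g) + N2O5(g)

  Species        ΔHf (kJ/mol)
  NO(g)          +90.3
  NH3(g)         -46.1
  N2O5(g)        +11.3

Products: 1/2·(+0.0) + 3/2·(+0.0) + 1·(+11.3) = +11.3
Reactants: 1·(-46.1) + 2·(+90.3) + 3/2·(+0.0) = +134.5
ΔH_rxn = (+11.3) − (+134.5) = -123.2 kJ/mol

ΔH_rxn = -123.2 kJ/mol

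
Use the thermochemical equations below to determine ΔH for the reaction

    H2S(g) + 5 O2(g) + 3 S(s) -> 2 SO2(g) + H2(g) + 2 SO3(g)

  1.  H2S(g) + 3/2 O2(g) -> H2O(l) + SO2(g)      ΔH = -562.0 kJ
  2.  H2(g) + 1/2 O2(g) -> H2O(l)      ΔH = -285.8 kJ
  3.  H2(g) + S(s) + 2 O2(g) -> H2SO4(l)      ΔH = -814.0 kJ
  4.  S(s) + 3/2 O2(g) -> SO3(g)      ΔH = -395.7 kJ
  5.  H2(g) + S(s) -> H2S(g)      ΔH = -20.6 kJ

ΔH = -1364.4 kJ

eq. 1 × 2 (scale by 2 for the 2 SO2(g)): (2)·(-562.0) = -1124.0 kJ
eq. 2 reversed and × 2: (-2)·(-285.8) = +571.6 kJ
eq. 3: not needed (H2SO4(l) appears nowhere else).
eq. 4 × 2 (scale by 2 for the 2 SO3(g)): (2)·(-395.7) = -791.4 kJ
eq. 5 as written: -20.6 kJ
ΔH = (2)·(-562.0) + (-2)·(-285.8) + (2)·(-395.7) + (1)·(-20.6) = -1364.4 kJ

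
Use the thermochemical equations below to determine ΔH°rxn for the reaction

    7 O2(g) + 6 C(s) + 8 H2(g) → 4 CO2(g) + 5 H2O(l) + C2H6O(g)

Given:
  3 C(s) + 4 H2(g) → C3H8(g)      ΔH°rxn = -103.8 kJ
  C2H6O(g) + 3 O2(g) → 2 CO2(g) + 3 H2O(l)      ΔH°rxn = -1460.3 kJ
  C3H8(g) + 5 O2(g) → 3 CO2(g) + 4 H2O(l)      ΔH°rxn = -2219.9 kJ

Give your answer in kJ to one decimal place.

ΔH°rxn = -3187.1 kJ

equation 1 × 2 (×2 to match 6 C(s) in the target): (2)·(-103.8) = -207.6 kJ
equation 2 reversed (reverse to put C2H6O(g) on the product side): +1460.3 kJ
equation 3 × 2: (2)·(-2219.9) = -4439.8 kJ
Summing the manipulated equations, ΔH°rxn = (-207.6) + (+1460.3) + (-4439.8) = -3187.1 kJ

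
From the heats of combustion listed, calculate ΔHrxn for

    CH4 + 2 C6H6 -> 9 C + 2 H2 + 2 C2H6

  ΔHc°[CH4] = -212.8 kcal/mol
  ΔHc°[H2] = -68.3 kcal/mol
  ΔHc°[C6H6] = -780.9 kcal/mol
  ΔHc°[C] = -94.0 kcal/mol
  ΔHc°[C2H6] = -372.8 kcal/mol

ΔHrxn = -46.4 kcal/mol

Using ΔH = Σ nΔHc°(reactants) − Σ nΔHc°(products):
= [1·(-212.8) + 2·(-780.9)] − [9·(-94.0) + 2·(-68.3) + 2·(-372.8)]
= -46.4 kcal/mol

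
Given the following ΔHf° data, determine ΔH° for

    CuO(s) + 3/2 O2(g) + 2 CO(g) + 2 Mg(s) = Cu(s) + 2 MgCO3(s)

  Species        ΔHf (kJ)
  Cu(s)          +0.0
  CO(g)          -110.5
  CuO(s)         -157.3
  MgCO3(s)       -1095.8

Products: 1·(+0.0) + 2·(-1095.8) = -2191.6
Reactants: 1·(-157.3) + 3/2·(+0.0) + 2·(-110.5) + 2·(+0.0) = -378.3
ΔH° = (-2191.6) − (-378.3) = -1813.3 kJ

ΔH° = -1813.3 kJ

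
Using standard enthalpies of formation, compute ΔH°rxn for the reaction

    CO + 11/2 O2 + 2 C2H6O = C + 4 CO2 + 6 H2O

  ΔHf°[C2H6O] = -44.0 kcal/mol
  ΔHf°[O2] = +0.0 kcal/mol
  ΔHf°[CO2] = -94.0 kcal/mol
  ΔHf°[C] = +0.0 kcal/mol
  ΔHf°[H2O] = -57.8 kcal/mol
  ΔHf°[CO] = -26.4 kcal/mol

ΔH°rxn = -608.4 kcal/mol

Products: 1·(+0.0) + 4·(-94.0) + 6·(-57.8) = -722.8
Reactants: 1·(-26.4) + 11/2·(+0.0) + 2·(-44.0) = -114.4
ΔH°rxn = (-722.8) − (-114.4) = -608.4 kcal/mol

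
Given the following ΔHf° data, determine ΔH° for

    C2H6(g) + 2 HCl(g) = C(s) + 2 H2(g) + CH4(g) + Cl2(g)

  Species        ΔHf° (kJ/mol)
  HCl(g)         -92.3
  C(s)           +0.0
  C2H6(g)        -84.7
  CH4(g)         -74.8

ΔH°rxn = Σ nΔHf°(products) − Σ nΔHf°(reactants).
Products: 1·(+0.0) + 2·(+0.0) + 1·(-74.8) + 1·(+0.0) = -74.8
Reactants: 1·(-84.7) + 2·(-92.3) = -269.3
ΔH° = (-74.8) − (-269.3) = 194.5 kJ/mol

ΔH° = 194.5 kJ/mol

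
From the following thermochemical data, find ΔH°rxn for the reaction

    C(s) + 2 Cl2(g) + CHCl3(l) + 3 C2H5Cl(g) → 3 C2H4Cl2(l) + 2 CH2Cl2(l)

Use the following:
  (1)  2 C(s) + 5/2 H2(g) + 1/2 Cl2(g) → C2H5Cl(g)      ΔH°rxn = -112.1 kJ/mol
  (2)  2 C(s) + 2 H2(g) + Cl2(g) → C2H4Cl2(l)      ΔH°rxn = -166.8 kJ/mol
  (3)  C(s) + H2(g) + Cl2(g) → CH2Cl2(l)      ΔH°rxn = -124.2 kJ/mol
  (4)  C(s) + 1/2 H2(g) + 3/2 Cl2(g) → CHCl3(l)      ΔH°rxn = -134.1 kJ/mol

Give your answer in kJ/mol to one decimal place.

ΔH°rxn = -278.4 kJ/mol

(1) reversed and × 3: (-3)·(-112.1) = +336.3 kJ/mol
(2) × 3: (3)·(-166.8) = -500.4 kJ/mol
(3) × 2: (2)·(-124.2) = -248.4 kJ/mol
(4) reversed: +134.1 kJ/mol
ΔH°rxn = (+336.3) + (-500.4) + (-248.4) + (+134.1) = -278.4 kJ/mol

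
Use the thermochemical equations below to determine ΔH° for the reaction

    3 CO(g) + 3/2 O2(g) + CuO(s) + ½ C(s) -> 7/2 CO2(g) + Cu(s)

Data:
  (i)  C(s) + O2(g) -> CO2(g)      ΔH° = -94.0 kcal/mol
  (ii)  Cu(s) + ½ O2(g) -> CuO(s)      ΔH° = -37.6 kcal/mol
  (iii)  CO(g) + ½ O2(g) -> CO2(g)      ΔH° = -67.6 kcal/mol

ΔH° = -212.2 kcal/mol

(i) × 1/2 (scale by 1/2 for the 1/2 C(s)): (1/2)·(-94.0) = -47.0 kcal/mol
(ii) reversed (reverse to put CuO(s) on the reactant side): +37.6 kcal/mol
(iii) × 3 (×3 to match 3 CO(g) in the target): (3)·(-67.6) = -202.8 kcal/mol
ΔH° = (-47.0) + (+37.6) + (-202.8) = -212.2 kcal/mol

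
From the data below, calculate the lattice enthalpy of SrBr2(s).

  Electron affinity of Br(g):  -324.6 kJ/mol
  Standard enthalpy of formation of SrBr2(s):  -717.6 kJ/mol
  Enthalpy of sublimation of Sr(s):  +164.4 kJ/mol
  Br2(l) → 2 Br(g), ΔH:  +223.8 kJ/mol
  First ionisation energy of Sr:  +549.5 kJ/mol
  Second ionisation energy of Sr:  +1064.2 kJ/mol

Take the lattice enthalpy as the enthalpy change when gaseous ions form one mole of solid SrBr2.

ΔHf° = 1·ΔHsub + 1·(ΣIE) + 1·D(Br2) + 2·EA + U
-717.6 = 1·(+164.4) + 1·(+1613.7) + 1·(+223.8) + 2·(-324.6) + U
U = -717.6 − (+1352.7) = -2070.3 kJ/mol

U = -2070.3 kJ/mol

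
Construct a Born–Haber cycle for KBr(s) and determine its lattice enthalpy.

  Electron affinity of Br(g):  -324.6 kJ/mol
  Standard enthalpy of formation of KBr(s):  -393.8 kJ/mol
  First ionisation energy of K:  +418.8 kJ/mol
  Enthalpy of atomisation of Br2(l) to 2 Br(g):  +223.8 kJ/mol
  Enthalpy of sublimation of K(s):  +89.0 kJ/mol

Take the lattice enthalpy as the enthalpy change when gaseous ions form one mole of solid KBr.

ΔHf° = 1·ΔHsub + 1·(ΣIE) + 1/2·D(Br2) + 1·EA + U
-393.8 = 1·(+89.0) + 1·(+418.8) + 1/2·(+223.8) + 1·(-324.6) + U
U = -393.8 − (+295.1) = -688.9 kJ/mol

U = -688.9 kJ/mol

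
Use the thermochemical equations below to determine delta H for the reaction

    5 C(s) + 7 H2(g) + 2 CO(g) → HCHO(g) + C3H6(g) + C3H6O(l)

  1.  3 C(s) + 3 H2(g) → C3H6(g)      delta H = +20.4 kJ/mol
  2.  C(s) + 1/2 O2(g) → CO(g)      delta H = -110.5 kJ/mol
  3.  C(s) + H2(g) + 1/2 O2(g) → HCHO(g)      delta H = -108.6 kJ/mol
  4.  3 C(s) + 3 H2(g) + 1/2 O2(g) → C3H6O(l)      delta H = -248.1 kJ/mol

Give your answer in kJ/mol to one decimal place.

eq. 1 as written: +20.4 kJ/mol
eq. 2 reversed and × 2: (-2)·(-110.5) = +221.0 kJ/mol
eq. 3 as written: -108.6 kJ/mol
eq. 4 as written: -248.1 kJ/mol
Summing the manipulated equations, delta H = (1)·(+20.4) + (-2)·(-110.5) + (1)·(-108.6) + (1)·(-248.1) = -115.3 kJ/mol

delta H = -115.3 kJ/mol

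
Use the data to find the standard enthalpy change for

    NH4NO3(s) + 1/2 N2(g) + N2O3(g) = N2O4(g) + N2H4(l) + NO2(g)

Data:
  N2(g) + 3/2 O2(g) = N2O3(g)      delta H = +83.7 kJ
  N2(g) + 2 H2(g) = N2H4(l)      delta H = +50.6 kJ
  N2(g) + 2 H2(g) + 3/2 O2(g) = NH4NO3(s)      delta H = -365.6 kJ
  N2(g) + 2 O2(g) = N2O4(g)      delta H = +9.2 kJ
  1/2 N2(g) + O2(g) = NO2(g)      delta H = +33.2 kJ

equation 1 reversed: -83.7 kJ
equation 2 as written: +50.6 kJ
equation 3 reversed: +365.6 kJ
equation 4 as written: +9.2 kJ
equation 5 as written: +33.2 kJ
delta H = (-83.7) + (+50.6) + (+365.6) + (+9.2) + (+33.2) = 374.9 kJ

delta H = 374.9 kJ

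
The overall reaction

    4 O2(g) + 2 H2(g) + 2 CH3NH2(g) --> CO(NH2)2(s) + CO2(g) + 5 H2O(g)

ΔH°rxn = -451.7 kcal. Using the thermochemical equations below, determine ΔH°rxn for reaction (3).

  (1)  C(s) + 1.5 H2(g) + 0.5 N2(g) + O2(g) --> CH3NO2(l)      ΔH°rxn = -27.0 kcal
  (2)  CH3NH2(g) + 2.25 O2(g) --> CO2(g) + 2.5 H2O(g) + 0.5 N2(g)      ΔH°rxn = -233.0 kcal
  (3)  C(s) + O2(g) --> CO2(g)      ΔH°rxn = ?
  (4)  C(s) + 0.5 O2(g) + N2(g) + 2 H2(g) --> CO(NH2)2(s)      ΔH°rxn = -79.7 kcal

ΔH°rxn = -94.0 kcal

(1): not needed (CH3NO2(l) appears nowhere else).
(2) × 2 (scale by 2 for the 2 CH3NH2(g)): (2)·(-233.0) = -466.0 kcal
(3) reversed: contributes −x
(4) as written (CO(NH2)2(s) already on the product side): -79.7 kcal
-451.7 = (-466.0) + (-79.7) − x
x = (-451.7 − (-545.7)) / (-1) = -94.0 kcal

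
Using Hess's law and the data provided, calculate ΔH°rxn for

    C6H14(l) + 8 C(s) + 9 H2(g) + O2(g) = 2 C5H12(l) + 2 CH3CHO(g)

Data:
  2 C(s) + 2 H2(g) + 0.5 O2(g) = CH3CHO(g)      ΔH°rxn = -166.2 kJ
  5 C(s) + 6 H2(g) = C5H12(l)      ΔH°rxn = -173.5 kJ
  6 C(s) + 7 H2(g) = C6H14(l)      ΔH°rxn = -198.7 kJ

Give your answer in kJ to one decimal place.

ΔH°rxn = -480.7 kJ

equation 1 × 2: (2)·(-166.2) = -332.4 kJ
equation 2 × 2: (2)·(-173.5) = -347.0 kJ
equation 3 reversed: +198.7 kJ
ΔH°rxn = (2)·(-166.2) + (2)·(-173.5) + (-1)·(-198.7) = -480.7 kJ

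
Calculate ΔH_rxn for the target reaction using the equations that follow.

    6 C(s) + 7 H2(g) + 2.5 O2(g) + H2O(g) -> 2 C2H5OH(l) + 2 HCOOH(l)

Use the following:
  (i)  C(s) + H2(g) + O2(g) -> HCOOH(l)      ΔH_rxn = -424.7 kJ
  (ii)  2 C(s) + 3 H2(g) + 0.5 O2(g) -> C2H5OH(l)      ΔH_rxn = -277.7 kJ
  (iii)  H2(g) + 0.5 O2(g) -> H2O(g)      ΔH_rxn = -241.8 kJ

(i) × 2 (×2 to match 2 HCOOH(l) in the target): (2)·(-424.7) = -849.4 kJ
(ii) × 2 (×2 to match 2 C2H5OH(l) in the target): (2)·(-277.7) = -555.4 kJ
(iii) reversed (reverse to put H2O(g) on the reactant side): +241.8 kJ
Combining the equations, ΔH_rxn = (2)·(-424.7) + (2)·(-277.7) + (-1)·(-241.8) = -1163.0 kJ

ΔH_rxn = -1163.0 kJ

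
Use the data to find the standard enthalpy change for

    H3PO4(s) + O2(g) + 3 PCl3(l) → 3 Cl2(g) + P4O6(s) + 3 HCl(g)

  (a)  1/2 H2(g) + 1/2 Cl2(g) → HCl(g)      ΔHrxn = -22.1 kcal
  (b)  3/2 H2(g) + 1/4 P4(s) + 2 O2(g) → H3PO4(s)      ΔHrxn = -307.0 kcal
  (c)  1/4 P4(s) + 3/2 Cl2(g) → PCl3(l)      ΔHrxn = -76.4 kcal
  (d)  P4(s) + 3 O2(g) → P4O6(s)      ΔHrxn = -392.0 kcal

(a) × 3: (3)·(-22.1) = -66.3 kcal
(b) reversed: +307.0 kcal
(c) reversed and × 3: (-3)·(-76.4) = +229.2 kcal
(d) as written: -392.0 kcal
ΔHrxn = (-66.3) + (+307.0) + (+229.2) + (-392.0) = 77.9 kcal

ΔHrxn = 77.9 kcal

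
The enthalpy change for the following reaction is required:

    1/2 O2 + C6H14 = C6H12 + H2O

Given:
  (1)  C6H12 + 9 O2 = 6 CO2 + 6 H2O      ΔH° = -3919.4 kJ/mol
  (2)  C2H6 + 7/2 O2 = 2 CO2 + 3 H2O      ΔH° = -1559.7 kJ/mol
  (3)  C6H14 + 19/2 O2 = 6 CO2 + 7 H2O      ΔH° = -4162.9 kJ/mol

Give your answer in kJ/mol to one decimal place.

(1) reversed: +3919.4 kJ/mol
(2): not needed.
(3) as written: -4162.9 kJ/mol
ΔH° = (-1)·(-3919.4) + (1)·(-4162.9) = -243.5 kJ/mol

ΔH° = -243.5 kJ/mol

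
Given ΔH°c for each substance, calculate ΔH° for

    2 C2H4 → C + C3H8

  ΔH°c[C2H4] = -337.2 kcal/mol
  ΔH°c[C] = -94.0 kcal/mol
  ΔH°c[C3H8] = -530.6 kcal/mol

Using ΔH = Σ nΔHc°(reactants) − Σ nΔHc°(products):
= [2·(-337.2)] − [1·(-94.0) + 1·(-530.6)]
= -49.8 kcal/mol

ΔH° = -49.8 kcal/mol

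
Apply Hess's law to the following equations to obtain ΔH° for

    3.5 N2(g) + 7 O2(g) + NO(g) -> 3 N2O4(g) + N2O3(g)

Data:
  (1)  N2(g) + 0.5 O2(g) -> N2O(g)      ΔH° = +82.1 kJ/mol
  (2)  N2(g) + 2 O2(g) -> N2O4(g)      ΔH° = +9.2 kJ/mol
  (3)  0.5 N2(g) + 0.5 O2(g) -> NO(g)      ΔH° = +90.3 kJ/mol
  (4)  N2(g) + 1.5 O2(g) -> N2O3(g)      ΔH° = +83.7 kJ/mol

(1): not needed (N2O(g) appears nowhere else).
(2) × 3 (×3 to match 3 N2O4(g) in the target): (3)·(+9.2) = +27.6 kJ/mol
(3) reversed (reverse to put NO(g) on the reactant side): -90.3 kJ/mol
(4) as written (N2O3(g) already on the product side): +83.7 kJ/mol
ΔH° = (3)·(+9.2) + (-1)·(+90.3) + (1)·(+83.7) = 21.0 kJ/mol

ΔH° = 21.0 kJ/mol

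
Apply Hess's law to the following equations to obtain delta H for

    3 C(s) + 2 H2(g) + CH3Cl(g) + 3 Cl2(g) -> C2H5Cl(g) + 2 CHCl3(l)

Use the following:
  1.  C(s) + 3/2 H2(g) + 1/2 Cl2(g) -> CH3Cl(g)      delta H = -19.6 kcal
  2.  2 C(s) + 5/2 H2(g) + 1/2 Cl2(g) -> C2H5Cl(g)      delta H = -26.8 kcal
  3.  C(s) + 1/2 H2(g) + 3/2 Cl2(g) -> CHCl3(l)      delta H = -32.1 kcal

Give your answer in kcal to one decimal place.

delta H = -71.4 kcal

eq. 1 reversed (reverse to put CH3Cl(g) on the reactant side): +19.6 kcal
eq. 2 as written (C2H5Cl(g) already on the product side): -26.8 kcal
eq. 3 × 2 (×2 to match 2 CHCl3(l) in the target): (2)·(-32.1) = -64.2 kcal
Since enthalpy is a state function, delta H = (-1)·(-19.6) + (1)·(-26.8) + (2)·(-32.1) = -71.4 kcal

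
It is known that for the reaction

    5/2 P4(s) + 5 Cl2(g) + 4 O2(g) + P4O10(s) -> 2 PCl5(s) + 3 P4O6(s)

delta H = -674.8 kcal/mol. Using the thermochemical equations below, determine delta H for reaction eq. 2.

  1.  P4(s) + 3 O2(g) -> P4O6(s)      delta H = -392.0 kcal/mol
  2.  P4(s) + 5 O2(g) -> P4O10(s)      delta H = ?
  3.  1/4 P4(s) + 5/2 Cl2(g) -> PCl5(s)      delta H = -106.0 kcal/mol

delta H = -713.2 kcal/mol

eq. 1 × 3: (3)·(-392.0) = -1176.0 kcal/mol
eq. 2 reversed: contributes −x
eq. 3 × 2: (2)·(-106.0) = -212.0 kcal/mol
-674.8 = (-1176.0) + (-212.0) − x
x = (-674.8 − (-1388.0)) / (-1) = -713.2 kcal/mol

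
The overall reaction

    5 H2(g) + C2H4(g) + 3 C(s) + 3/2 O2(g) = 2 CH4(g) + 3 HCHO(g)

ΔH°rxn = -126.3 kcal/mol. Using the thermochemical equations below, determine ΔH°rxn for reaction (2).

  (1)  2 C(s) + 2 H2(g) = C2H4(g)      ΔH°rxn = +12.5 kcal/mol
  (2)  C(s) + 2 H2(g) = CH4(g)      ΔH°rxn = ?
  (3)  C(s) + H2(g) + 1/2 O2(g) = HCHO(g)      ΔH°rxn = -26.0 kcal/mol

(1) reversed: -12.5 kcal/mol
(2) × 2: contributes 2·x
(3) × 3: (3)·(-26.0) = -78.0 kcal/mol
-126.3 = (-12.5) + (-78.0) + 2·x
x = (-126.3 − (-90.5)) / (2) = -17.9 kcal/mol

ΔH°rxn = -17.9 kcal/mol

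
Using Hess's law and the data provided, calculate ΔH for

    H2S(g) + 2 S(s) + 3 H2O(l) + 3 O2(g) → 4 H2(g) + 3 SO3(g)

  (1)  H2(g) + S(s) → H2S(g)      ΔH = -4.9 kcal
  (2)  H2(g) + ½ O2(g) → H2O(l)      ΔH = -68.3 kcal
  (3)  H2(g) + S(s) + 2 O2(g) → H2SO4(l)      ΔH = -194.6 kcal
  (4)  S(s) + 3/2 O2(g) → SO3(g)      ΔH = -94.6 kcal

(1) reversed (reverse to put H2S(g) on the reactant side): +4.9 kcal
(2) reversed and × 3 (reverse to put H2O(l) on the reactant side; scale by 3 for the 3 H2O(l)): (-3)·(-68.3) = +204.9 kcal
(3): not needed (H2SO4(l) appears nowhere else).
(4) × 3 (×3 to match 3 SO3(g) in the target): (3)·(-94.6) = -283.8 kcal
ΔH = (+4.9) + (+204.9) + (-283.8) = -74.0 kcal

ΔH = -74.0 kcal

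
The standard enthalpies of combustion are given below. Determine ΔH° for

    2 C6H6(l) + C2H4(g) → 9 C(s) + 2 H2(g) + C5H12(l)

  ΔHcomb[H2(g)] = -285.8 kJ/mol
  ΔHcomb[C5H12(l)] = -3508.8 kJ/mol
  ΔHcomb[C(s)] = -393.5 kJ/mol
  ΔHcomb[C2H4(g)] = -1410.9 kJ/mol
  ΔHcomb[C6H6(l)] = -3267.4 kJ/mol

ΔH° = -323.8 kJ/mol

Using ΔH = Σ nΔHc°(reactants) − Σ nΔHc°(products):
= [2·(-3267.4) + 1·(-1410.9)] − [9·(-393.5) + 2·(-285.8) + 1·(-3508.8)]
= -323.8 kJ/mol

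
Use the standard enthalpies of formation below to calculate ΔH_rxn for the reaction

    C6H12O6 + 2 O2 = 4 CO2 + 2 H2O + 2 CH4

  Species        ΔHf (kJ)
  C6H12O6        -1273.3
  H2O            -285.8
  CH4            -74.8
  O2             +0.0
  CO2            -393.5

ΔH°rxn = Σ nΔHf°(products) − Σ nΔHf°(reactants).
Products: 4·(-393.5) + 2·(-285.8) + 2·(-74.8) = -2295.2
Reactants: 1·(-1273.3) + 2·(+0.0) = -1273.3
ΔH_rxn = (-2295.2) − (-1273.3) = -1021.9 kJ

ΔH_rxn = -1021.9 kJ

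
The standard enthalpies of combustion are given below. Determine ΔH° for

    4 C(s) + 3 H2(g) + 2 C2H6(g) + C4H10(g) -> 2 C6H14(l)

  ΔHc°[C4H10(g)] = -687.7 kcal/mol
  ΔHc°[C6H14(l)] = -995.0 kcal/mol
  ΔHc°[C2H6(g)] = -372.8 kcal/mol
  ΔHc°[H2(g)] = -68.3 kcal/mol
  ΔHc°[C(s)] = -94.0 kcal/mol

Using ΔH = Σ nΔHc°(reactants) − Σ nΔHc°(products):
= [4·(-94.0) + 3·(-68.3) + 2·(-372.8) + 1·(-687.7)] − [2·(-995.0)]
= -24.2 kcal/mol

ΔH° = -24.2 kcal/mol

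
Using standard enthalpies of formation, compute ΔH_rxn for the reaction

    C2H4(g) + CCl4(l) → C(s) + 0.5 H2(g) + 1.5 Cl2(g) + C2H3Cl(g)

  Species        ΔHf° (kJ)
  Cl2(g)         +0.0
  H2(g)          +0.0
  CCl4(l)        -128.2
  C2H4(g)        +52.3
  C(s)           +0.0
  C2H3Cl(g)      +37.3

ΔH_rxn = 113.2 kJ

Products: 1·(+0.0) + 1/2·(+0.0) + 3/2·(+0.0) + 1·(+37.3) = +37.3
Reactants: 1·(+52.3) + 1·(-128.2) = -75.9
ΔH_rxn = (+37.3) − (-75.9) = 113.2 kJ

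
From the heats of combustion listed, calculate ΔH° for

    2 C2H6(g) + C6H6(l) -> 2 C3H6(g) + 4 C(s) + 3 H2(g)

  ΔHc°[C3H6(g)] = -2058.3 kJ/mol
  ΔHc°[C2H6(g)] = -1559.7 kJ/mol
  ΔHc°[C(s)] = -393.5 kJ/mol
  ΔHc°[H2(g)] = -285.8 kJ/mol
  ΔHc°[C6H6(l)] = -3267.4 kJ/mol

With combustion enthalpies, reactants minus products:
= [2·(-1559.7) + 1·(-3267.4)] − [2·(-2058.3) + 4·(-393.5) + 3·(-285.8)]
= 161.2 kJ/mol

ΔH° = 161.2 kJ/mol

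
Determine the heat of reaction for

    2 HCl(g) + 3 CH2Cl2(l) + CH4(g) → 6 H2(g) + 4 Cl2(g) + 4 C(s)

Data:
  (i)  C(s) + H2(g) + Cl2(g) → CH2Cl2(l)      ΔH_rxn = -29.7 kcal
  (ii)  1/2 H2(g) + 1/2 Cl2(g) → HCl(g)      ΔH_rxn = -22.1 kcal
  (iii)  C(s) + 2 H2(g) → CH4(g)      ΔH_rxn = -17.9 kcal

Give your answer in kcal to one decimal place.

ΔH_rxn = 151.2 kcal

(i) reversed and × 3: (-3)·(-29.7) = +89.1 kcal
(ii) reversed and × 2: (-2)·(-22.1) = +44.2 kcal
(iii) reversed: +17.9 kcal
By Hess's law, ΔH_rxn = (+89.1) + (+44.2) + (+17.9) = 151.2 kcal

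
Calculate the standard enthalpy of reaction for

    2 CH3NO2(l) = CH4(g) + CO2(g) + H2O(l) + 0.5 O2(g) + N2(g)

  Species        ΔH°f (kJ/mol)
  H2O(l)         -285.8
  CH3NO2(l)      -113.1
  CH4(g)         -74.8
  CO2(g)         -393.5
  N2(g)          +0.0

ΔH° = -527.9 kJ/mol

Products: 1·(-74.8) + 1·(-393.5) + 1·(-285.8) + 1/2·(+0.0) + 1·(+0.0) = -754.1
Reactants: 2·(-113.1) = -226.2
ΔH° = (-754.1) − (-226.2) = -527.9 kJ/mol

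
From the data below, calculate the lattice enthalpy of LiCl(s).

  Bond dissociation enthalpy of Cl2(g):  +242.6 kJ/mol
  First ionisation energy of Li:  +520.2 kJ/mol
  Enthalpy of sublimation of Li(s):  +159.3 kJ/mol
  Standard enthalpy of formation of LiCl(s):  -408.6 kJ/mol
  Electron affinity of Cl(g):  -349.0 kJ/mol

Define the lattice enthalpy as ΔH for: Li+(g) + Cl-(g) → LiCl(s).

U = -860.4 kJ/mol

ΔHf° = 1·ΔHsub + 1·(ΣIE) + 1/2·D(Cl2) + 1·EA + U
-408.6 = 1·(+159.3) + 1·(+520.2) + 1/2·(+242.6) + 1·(-349.0) + U
U = -408.6 − (+451.8) = -860.4 kJ/mol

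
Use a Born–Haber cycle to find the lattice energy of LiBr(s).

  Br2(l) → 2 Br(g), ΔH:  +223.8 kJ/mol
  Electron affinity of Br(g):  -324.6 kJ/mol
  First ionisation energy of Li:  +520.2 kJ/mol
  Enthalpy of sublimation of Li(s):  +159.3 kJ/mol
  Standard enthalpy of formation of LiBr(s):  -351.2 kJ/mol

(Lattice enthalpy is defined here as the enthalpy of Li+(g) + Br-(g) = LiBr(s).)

ΔHf° = 1·ΔHsub + 1·(ΣIE) + 1/2·D(Br2) + 1·EA + U
-351.2 = 1·(+159.3) + 1·(+520.2) + 1/2·(+223.8) + 1·(-324.6) + U
U = -351.2 − (+466.8) = -818.0 kJ/mol

U = -818.0 kJ/mol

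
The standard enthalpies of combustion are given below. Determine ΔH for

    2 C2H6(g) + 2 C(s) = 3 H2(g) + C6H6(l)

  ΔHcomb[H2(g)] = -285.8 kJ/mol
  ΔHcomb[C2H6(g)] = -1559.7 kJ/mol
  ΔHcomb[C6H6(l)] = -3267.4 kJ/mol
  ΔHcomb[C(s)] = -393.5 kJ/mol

ΔH = 218.4 kJ/mol

With combustion enthalpies, reactants minus products:
= [2·(-1559.7) + 2·(-393.5)] − [3·(-285.8) + 1·(-3267.4)]
= 218.4 kJ/mol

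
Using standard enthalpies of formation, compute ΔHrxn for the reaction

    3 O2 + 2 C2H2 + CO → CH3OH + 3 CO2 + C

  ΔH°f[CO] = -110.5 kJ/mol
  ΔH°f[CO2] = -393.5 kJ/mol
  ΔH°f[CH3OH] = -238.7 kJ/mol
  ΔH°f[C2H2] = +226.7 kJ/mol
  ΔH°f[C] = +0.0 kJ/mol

ΔHrxn = -1762.1 kJ/mol

ΔH°rxn = Σ nΔHf°(products) − Σ nΔHf°(reactants).
Products: 1·(-238.7) + 3·(-393.5) + 1·(+0.0) = -1419.2
Reactants: 3·(+0.0) + 2·(+226.7) + 1·(-110.5) = +342.9
ΔHrxn = (-1419.2) − (+342.9) = -1762.1 kJ/mol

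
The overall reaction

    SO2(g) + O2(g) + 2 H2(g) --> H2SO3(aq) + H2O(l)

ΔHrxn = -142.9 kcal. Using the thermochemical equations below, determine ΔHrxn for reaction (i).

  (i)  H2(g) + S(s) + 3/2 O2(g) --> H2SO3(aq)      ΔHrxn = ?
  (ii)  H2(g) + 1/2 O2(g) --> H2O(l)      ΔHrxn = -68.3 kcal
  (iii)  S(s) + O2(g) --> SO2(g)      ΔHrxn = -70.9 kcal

(i) as written (H2SO3(aq) already on the product side): contributes x
(ii) as written (H2O(l) already on the product side): -68.3 kcal
(iii) reversed (reverse to put SO2(g) on the reactant side): +70.9 kcal
-142.9 = (-68.3) + (+70.9) + x
x = (-142.9 − (+2.6)) / (1) = -145.5 kcal

ΔHrxn = -145.5 kcal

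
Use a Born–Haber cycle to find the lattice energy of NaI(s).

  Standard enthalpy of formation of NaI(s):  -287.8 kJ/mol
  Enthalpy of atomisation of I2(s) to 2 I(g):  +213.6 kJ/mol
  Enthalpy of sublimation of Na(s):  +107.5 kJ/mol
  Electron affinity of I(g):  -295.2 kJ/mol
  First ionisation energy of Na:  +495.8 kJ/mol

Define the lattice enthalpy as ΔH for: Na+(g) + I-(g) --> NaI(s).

U = -702.7 kJ/mol

ΔHf° = 1·ΔHsub + 1·(ΣIE) + 1/2·D(I2) + 1·EA + U
-287.8 = 1·(+107.5) + 1·(+495.8) + 1/2·(+213.6) + 1·(-295.2) + U
U = -287.8 − (+414.9) = -702.7 kJ/mol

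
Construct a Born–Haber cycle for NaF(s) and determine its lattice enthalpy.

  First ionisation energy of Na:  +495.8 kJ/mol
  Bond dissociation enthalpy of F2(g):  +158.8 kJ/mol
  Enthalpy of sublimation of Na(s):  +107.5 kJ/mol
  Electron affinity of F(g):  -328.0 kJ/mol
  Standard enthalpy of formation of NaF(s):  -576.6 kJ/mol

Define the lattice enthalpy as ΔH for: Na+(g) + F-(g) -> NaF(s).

U = -931.3 kJ/mol

ΔHf° = 1·ΔHsub + 1·(ΣIE) + 1/2·D(F2) + 1·EA + U
-576.6 = 1·(+107.5) + 1·(+495.8) + 1/2·(+158.8) + 1·(-328.0) + U
U = -576.6 − (+354.7) = -931.3 kJ/mol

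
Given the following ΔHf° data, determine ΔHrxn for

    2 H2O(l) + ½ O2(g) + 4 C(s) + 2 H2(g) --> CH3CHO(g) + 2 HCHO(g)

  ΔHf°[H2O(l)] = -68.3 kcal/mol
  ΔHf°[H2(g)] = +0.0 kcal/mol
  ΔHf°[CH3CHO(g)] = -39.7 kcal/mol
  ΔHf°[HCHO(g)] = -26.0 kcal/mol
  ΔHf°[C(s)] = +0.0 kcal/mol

Products: 1·(-39.7) + 2·(-26.0) = -91.7
Reactants: 2·(-68.3) + 1/2·(+0.0) + 4·(+0.0) + 2·(+0.0) = -136.6
ΔHrxn = (-91.7) − (-136.6) = 44.9 kcal/mol

ΔHrxn = 44.9 kcal/mol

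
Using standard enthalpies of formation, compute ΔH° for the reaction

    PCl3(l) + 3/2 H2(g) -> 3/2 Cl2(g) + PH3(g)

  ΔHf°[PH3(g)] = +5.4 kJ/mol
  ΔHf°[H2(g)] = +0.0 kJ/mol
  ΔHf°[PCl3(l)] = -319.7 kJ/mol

ΔH°rxn = Σ nΔHf°(products) − Σ nΔHf°(reactants).
Products: 3/2·(+0.0) + 1·(+5.4) = +5.4
Reactants: 1·(-319.7) + 3/2·(+0.0) = -319.7
ΔH° = (+5.4) − (-319.7) = 325.1 kJ/mol

ΔH° = 325.1 kJ/mol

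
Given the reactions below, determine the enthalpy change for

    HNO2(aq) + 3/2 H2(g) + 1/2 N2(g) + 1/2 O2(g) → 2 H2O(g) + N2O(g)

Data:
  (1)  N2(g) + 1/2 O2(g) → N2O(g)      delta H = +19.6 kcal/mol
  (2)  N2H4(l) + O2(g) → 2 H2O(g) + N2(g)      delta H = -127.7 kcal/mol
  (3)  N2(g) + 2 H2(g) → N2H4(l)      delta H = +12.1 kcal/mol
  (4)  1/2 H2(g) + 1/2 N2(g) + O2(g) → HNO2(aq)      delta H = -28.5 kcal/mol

delta H = -67.5 kcal/mol

(1) as written (N2O(g) already on the product side): +19.6 kcal/mol
(2) as written (H2O(g) already on the product side): -127.7 kcal/mol
(3) as written: +12.1 kcal/mol
(4) reversed (HNO2(aq) must end up as a reactant): +28.5 kcal/mol
Summing the manipulated equations, delta H = (+19.6) + (-127.7) + (+12.1) + (+28.5) = -67.5 kcal/mol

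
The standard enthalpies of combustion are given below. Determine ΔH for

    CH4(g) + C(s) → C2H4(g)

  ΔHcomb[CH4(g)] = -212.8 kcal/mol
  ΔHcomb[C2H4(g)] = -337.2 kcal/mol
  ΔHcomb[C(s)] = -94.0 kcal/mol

ΔH = 30.4 kcal/mol

Using ΔH = Σ nΔHc°(reactants) − Σ nΔHc°(products):
= [1·(-212.8) + 1·(-94.0)] − [1·(-337.2)]
= 30.4 kcal/mol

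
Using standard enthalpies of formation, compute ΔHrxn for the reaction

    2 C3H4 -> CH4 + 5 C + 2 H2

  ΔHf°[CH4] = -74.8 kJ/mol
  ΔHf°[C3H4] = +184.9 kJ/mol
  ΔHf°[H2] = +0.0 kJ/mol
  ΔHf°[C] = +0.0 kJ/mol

ΔH°rxn = Σ nΔHf°(products) − Σ nΔHf°(reactants).
Products: 1·(-74.8) + 5·(+0.0) + 2·(+0.0) = -74.8
Reactants: 2·(+184.9) = +369.8
ΔHrxn = (-74.8) − (+369.8) = -444.6 kJ/mol

ΔHrxn = -444.6 kJ/mol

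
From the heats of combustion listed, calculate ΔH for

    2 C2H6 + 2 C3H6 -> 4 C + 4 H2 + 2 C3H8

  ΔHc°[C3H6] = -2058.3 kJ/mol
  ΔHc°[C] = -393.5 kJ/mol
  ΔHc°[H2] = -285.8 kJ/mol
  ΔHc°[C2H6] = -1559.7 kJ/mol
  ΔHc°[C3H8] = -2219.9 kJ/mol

With combustion enthalpies, reactants minus products:
= [2·(-1559.7) + 2·(-2058.3)] − [4·(-393.5) + 4·(-285.8) + 2·(-2219.9)]
= -79.0 kJ/mol

ΔH = -79.0 kJ/mol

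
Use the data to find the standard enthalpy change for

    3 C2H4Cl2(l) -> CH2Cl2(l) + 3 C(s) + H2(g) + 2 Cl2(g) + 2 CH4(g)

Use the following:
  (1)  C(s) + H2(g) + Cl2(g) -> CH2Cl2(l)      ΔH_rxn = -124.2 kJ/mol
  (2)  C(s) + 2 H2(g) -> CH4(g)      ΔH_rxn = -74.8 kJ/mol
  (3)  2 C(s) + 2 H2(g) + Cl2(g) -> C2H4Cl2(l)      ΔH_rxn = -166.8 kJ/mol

(1) as written (CH2Cl2(l) already on the product side): -124.2 kJ/mol
(2) × 2 (×2 to match 2 CH4(g) in the target): (2)·(-74.8) = -149.6 kJ/mol
(3) reversed and × 3 (C2H4Cl2(l) must end up as a reactant; scale by 3 for the 3 C2H4Cl2(l)): (-3)·(-166.8) = +500.4 kJ/mol
Since enthalpy is a state function, ΔH_rxn = (1)·(-124.2) + (2)·(-74.8) + (-3)·(-166.8) = 226.6 kJ/mol

ΔH_rxn = 226.6 kJ/mol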